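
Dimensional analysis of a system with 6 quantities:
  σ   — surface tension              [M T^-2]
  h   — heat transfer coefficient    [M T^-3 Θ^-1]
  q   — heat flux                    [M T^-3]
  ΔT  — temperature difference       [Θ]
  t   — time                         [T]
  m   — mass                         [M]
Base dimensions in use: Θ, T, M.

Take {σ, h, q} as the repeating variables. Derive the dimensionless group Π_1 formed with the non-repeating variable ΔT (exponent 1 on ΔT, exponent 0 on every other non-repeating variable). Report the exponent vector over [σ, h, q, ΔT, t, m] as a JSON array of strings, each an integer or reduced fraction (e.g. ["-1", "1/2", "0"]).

Dimensional matrix (Θ×T×M by σ×h×q×ΔT×t×m):
  Θ: [ 0 -1  0  1  0  0]
  T: [-2 -3 -3  0  1  0]
  M: [ 1  1  1  0  0  1]
RREF → pivots at {σ,h,q} ⇒ r = 3
Pivot set = {σ,h,q}, free = {ΔT,t,m}
RREF:
  r0: [   1    0    0    0    1    3]
  r1: [   0    1    0   -1    0    0]
  r2: [   0    0    1    1   -1   -2]
Fix exponent of ΔT at 1, t at 0, m at 0; solve each RREF row for its pivot's exponent:
  r0: exp(σ) + (0)·1 = 0 ⇒ exp(σ) = 0
  r1: exp(h) + (-1)·1 = 0 ⇒ exp(h) = 1
  r2: exp(q) + (1)·1 = 0 ⇒ exp(q) = -1
Π_1 = h · q^-1 · ΔT

["0", "1", "-1", "1", "0", "0"]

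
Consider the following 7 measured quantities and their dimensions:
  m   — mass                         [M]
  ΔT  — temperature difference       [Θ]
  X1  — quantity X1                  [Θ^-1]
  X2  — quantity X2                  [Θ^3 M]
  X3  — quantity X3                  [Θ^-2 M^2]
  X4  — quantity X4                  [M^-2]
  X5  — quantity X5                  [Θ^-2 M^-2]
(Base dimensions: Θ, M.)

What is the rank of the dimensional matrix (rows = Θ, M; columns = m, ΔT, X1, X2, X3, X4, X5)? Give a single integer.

Write exponents as rows Θ,M / cols m,ΔT,X1,X2,X3,X4,X5:
  Θ: [ 0  1 -1  3 -2  0 -2]
  M: [ 1  0  0  1  2 -2 -2]
RREF → pivots at {m,ΔT} ⇒ r = 2

2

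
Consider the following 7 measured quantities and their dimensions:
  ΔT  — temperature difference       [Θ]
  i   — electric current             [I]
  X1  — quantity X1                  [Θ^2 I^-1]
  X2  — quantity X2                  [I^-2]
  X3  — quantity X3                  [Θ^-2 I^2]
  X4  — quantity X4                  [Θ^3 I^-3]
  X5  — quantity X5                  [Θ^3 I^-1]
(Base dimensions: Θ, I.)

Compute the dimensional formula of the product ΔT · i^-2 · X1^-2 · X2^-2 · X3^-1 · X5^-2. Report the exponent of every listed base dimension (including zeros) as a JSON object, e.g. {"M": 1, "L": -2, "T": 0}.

{"Θ": -7, "I": 4}

Exponent matrix [Θ,I] × [ΔT,i,X1,X2,X3,X4,X5]:
  Θ: [ 1  0  2  0 -2  3  3]
  I: [ 0  1 -1 -2  2 -3 -1]
  [Θ]: (1)·1+(-2)·0+(-2)·2+(-2)·0+(-1)·-2+(-2)·3 = -7
  [I]: (1)·0+(-2)·1+(-2)·-1+(-2)·-2+(-1)·2+(-2)·-1 = 4
⇒ Θ^-7 I^4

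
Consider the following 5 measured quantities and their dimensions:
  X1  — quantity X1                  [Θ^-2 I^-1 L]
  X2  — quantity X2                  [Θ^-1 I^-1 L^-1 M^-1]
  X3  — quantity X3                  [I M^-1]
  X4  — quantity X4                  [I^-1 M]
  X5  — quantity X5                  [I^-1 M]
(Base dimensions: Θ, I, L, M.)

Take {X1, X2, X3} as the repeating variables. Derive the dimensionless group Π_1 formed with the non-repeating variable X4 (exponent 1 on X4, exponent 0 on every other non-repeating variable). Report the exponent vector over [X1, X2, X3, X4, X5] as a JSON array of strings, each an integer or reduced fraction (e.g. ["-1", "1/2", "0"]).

["0", "0", "1", "1", "0"]

Exponent matrix [Θ,I,L,M] × [X1,X2,X3,X4,X5]:
  Θ: [-2 -1  0  0  0]
  I: [-1 -1  1 -1 -1]
  L: [ 1 -1  0  0  0]
  M: [ 0 -1 -1  1  1]
Echelon form has 3 nonzero rows (pivots: X1,X2,X3)
Repeat: X1,X2,X3; free: X4,X5
RREF:
  r0: [   1    0    0    0    0]
  r1: [   0    1    0    0    0]
  r2: [   0    0    1   -1   -1]
  r3: [   0    0    0    0    0]
Fix exponent of X4 at 1, X5 at 0; solve each RREF row for its pivot's exponent:
  r0: exp(X1) + (0)·1 = 0 ⇒ exp(X1) = 0
  r1: exp(X2) + (0)·1 = 0 ⇒ exp(X2) = 0
  r2: exp(X3) + (-1)·1 = 0 ⇒ exp(X3) = 1
Π_1 = X3 · X4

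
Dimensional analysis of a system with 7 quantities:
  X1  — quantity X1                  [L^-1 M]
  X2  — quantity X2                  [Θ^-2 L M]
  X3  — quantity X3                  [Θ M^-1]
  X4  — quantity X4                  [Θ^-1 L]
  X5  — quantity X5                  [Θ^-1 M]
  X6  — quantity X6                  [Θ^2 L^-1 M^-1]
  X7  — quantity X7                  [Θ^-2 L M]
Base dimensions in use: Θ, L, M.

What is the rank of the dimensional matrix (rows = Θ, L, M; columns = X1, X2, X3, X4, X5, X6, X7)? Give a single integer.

Exponent matrix [Θ,L,M] × [X1,X2,X3,X4,X5,X6,X7]:
  Θ: [ 0 -2  1 -1 -1  2 -2]
  L: [-1  1  0  1  0 -1  1]
  M: [ 1  1 -1  0  1 -1  1]
RREF → pivots at {X1,X2} ⇒ r = 2

2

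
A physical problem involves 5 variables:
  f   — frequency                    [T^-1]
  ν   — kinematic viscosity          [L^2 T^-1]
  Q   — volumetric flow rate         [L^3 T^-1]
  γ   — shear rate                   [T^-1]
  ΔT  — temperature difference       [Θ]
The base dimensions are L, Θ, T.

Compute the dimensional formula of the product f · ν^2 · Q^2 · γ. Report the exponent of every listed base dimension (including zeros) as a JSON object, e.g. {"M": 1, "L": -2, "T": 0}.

{"L": 10, "Θ": 0, "T": -6}

Dimensional matrix (L×Θ×T by f×ν×Q×γ×ΔT):
  L: [ 0  2  3  0  0]
  Θ: [ 0  0  0  0  1]
  T: [-1 -1 -1 -1  0]
  [L]: (1)·0+(2)·2+(2)·3+(1)·0 = 10
  [Θ]: (1)·0+(2)·0+(2)·0+(1)·0 = 0
  [T]: (1)·-1+(2)·-1+(2)·-1+(1)·-1 = -6
⇒ L^10 T^-6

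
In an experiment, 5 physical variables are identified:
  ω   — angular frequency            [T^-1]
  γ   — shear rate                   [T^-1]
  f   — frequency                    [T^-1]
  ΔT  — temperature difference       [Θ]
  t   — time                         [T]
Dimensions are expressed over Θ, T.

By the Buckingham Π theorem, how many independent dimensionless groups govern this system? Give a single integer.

3

Exponent matrix [Θ,T] × [ω,γ,f,ΔT,t]:
  Θ: [ 0  0  0  1  0]
  T: [-1 -1 -1  0  1]
Row reduction gives pivot columns ω,ΔT; rank = 2
Π count = n − r = 5 − 2 = 3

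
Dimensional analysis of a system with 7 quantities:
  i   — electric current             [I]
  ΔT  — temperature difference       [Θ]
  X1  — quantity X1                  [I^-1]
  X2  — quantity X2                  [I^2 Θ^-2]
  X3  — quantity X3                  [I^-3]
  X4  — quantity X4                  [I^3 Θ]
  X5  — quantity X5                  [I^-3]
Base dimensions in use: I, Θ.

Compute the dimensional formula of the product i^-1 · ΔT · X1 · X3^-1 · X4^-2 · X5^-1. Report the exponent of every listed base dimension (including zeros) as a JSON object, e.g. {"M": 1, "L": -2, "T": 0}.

{"I": -2, "Θ": -1}

Exponent matrix [I,Θ] × [i,ΔT,X1,X2,X3,X4,X5]:
  I: [ 1  0 -1  2 -3  3 -3]
  Θ: [ 0  1  0 -2  0  1  0]
  [I]: (-1)·1+(1)·0+(1)·-1+(-1)·-3+(-2)·3+(-1)·-3 = -2
  [Θ]: (-1)·0+(1)·1+(1)·0+(-1)·0+(-2)·1+(-1)·0 = -1
⇒ I^-2 Θ^-1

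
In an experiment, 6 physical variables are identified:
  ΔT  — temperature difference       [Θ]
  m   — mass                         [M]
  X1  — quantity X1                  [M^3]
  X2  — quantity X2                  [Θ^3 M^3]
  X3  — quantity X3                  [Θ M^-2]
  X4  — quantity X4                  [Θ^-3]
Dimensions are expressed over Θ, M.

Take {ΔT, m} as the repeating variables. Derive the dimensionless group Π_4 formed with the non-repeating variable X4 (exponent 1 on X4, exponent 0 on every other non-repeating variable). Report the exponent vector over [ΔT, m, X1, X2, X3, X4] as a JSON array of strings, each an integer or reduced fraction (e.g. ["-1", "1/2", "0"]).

Exponent matrix [Θ,M] × [ΔT,m,X1,X2,X3,X4]:
  Θ: [ 1  0  0  3  1 -3]
  M: [ 0  1  3  3 -2  0]
Row reduction gives pivot columns ΔT,m; rank = 2
Repeat: ΔT,m; free: X1,X2,X3,X4
RREF:
  r0: [   1    0    0    3    1   -3]
  r1: [   0    1    3    3   -2    0]
Fix exponent of X4 at 1, X1 at 0, X2 at 0, X3 at 0; solve each RREF row for its pivot's exponent:
  r0: exp(ΔT) + (-3)·1 = 0 ⇒ exp(ΔT) = 3
  r1: exp(m) + (0)·1 = 0 ⇒ exp(m) = 0
Π_4 = ΔT^3 · X4

["3", "0", "0", "0", "0", "1"]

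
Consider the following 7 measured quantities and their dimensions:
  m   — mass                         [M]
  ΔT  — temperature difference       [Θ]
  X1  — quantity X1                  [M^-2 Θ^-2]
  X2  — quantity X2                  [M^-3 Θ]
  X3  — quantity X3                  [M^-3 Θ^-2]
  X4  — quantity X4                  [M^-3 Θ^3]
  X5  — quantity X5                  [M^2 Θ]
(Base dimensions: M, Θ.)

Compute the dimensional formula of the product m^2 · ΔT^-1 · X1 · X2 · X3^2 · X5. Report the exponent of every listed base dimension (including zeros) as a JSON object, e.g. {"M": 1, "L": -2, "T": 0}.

Exponent matrix [M,Θ] × [m,ΔT,X1,X2,X3,X4,X5]:
  M: [ 1  0 -2 -3 -3 -3  2]
  Θ: [ 0  1 -2  1 -2  3  1]
  [M]: (2)·1+(-1)·0+(1)·-2+(1)·-3+(2)·-3+(1)·2 = -7
  [Θ]: (2)·0+(-1)·1+(1)·-2+(1)·1+(2)·-2+(1)·1 = -5
⇒ M^-7 Θ^-5

{"M": -7, "Θ": -5}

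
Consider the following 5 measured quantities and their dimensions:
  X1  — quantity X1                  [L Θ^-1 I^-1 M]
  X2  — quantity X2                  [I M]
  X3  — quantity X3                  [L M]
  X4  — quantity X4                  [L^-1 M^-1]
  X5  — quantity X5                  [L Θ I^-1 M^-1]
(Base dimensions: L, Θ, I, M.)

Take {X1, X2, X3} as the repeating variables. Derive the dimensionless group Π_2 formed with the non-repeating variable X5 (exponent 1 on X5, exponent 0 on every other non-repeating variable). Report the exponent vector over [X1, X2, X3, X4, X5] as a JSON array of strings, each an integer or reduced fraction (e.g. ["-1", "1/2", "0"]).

["1", "2", "-2", "0", "1"]

Write exponents as rows L,Θ,I,M / cols X1,X2,X3,X4,X5:
  L: [ 1  0  1 -1  1]
  Θ: [-1  0  0  0  1]
  I: [-1  1  0  0 -1]
  M: [ 1  1  1 -1 -1]
Echelon form has 3 nonzero rows (pivots: X1,X2,X3)
Repeat: X1,X2,X3; free: X4,X5
RREF:
  r0: [   1    0    0    0   -1]
  r1: [   0    1    0    0   -2]
  r2: [   0    0    1   -1    2]
  r3: [   0    0    0    0    0]
Fix exponent of X5 at 1, X4 at 0; solve each RREF row for its pivot's exponent:
  r0: exp(X1) + (-1)·1 = 0 ⇒ exp(X1) = 1
  r1: exp(X2) + (-2)·1 = 0 ⇒ exp(X2) = 2
  r2: exp(X3) + (2)·1 = 0 ⇒ exp(X3) = -2
Π_2 = X1 · X2^2 · X3^-2 · X5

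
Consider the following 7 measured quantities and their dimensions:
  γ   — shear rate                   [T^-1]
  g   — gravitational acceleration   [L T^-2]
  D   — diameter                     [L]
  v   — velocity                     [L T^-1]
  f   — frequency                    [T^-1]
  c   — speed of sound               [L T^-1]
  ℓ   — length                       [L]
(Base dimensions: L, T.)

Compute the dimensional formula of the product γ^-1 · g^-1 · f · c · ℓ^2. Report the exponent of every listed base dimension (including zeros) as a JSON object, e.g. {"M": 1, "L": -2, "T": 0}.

Exponent matrix [L,T] × [γ,g,D,v,f,c,ℓ]:
  L: [ 0  1  1  1  0  1  1]
  T: [-1 -2  0 -1 -1 -1  0]
  [L]: (-1)·0+(-1)·1+(1)·0+(1)·1+(2)·1 = 2
  [T]: (-1)·-1+(-1)·-2+(1)·-1+(1)·-1+(2)·0 = 1
⇒ L^2 T

{"L": 2, "T": 1}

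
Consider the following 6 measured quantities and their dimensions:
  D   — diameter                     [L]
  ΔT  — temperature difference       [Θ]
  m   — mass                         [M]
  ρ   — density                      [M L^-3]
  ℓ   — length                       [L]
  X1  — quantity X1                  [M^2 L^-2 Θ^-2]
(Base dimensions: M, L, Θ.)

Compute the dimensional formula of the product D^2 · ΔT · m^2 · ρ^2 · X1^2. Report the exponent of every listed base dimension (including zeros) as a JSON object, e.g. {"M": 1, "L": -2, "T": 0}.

Exponent matrix [M,L,Θ] × [D,ΔT,m,ρ,ℓ,X1]:
  M: [ 0  0  1  1  0  2]
  L: [ 1  0  0 -3  1 -2]
  Θ: [ 0  1  0  0  0 -2]
  [M]: (2)·0+(1)·0+(2)·1+(2)·1+(2)·2 = 8
  [L]: (2)·1+(1)·0+(2)·0+(2)·-3+(2)·-2 = -8
  [Θ]: (2)·0+(1)·1+(2)·0+(2)·0+(2)·-2 = -3
⇒ M^8 L^-8 Θ^-3

{"M": 8, "L": -8, "Θ": -3}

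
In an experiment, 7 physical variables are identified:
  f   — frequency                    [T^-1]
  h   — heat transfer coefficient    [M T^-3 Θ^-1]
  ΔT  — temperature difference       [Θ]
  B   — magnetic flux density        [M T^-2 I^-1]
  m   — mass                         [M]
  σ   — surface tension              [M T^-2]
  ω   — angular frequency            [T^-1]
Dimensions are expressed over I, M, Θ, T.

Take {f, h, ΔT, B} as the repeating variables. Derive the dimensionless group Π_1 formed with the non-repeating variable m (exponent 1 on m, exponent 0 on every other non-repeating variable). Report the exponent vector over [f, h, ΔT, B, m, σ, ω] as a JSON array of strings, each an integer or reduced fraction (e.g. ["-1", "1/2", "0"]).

Exponent matrix [I,M,Θ,T] × [f,h,ΔT,B,m,σ,ω]:
  I: [ 0  0  0 -1  0  0  0]
  M: [ 0  1  0  1  1  1  0]
  Θ: [ 0 -1  1  0  0  0  0]
  T: [-1 -3  0 -2  0 -2 -1]
Row reduction gives pivot columns f,h,ΔT,B; rank = 4
Repeat: f,h,ΔT,B; free: m,σ,ω
RREF:
  r0: [   1    0    0    0   -3   -1    1]
  r1: [   0    1    0    0    1    1    0]
  r2: [   0    0    1    0    1    1    0]
  r3: [   0    0    0    1    0    0    0]
Fix exponent of m at 1, σ at 0, ω at 0; solve each RREF row for its pivot's exponent:
  r0: exp(f) + (-3)·1 = 0 ⇒ exp(f) = 3
  r1: exp(h) + (1)·1 = 0 ⇒ exp(h) = -1
  r2: exp(ΔT) + (1)·1 = 0 ⇒ exp(ΔT) = -1
  r3: exp(B) + (0)·1 = 0 ⇒ exp(B) = 0
Π_1 = f^3 · h^-1 · ΔT^-1 · m

["3", "-1", "-1", "0", "1", "0", "0"]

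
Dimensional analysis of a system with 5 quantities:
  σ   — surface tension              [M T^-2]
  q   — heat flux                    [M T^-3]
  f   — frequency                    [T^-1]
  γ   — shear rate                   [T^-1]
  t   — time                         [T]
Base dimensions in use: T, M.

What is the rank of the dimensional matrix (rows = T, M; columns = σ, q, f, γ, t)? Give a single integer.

Exponent matrix [T,M] × [σ,q,f,γ,t]:
  T: [-2 -3 -1 -1  1]
  M: [ 1  1  0  0  0]
Row reduction gives pivot columns σ,q; rank = 2

2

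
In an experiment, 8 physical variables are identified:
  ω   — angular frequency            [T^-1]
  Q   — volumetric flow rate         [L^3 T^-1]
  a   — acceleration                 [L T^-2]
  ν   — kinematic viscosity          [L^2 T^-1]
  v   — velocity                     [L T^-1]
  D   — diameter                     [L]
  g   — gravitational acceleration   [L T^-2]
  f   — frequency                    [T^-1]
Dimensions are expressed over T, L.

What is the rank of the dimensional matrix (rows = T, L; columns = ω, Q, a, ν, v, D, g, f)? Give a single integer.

Exponent matrix [T,L] × [ω,Q,a,ν,v,D,g,f]:
  T: [-1 -1 -2 -1 -1  0 -2 -1]
  L: [ 0  3  1  2  1  1  1  0]
Echelon form has 2 nonzero rows (pivots: ω,Q)

2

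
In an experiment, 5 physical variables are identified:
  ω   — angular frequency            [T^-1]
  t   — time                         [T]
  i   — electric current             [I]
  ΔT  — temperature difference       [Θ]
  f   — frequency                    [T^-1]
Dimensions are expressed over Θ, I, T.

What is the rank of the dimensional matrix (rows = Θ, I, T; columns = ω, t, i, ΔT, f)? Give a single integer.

Exponent matrix [Θ,I,T] × [ω,t,i,ΔT,f]:
  Θ: [ 0  0  0  1  0]
  I: [ 0  0  1  0  0]
  T: [-1  1  0  0 -1]
RREF → pivots at {ω,i,ΔT} ⇒ r = 3

3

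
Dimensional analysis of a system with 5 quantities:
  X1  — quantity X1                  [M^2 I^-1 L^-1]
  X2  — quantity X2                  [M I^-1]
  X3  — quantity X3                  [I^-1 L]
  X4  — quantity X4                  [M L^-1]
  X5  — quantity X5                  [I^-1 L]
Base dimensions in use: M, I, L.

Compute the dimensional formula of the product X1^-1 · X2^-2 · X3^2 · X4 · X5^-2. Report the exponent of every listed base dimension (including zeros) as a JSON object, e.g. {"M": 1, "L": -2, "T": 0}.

Exponent matrix [M,I,L] × [X1,X2,X3,X4,X5]:
  M: [ 2  1  0  1  0]
  I: [-1 -1 -1  0 -1]
  L: [-1  0  1 -1  1]
  [M]: (-1)·2+(-2)·1+(2)·0+(1)·1+(-2)·0 = -3
  [I]: (-1)·-1+(-2)·-1+(2)·-1+(1)·0+(-2)·-1 = 3
  [L]: (-1)·-1+(-2)·0+(2)·1+(1)·-1+(-2)·1 = 0
⇒ M^-3 I^3

{"M": -3, "I": 3, "L": 0}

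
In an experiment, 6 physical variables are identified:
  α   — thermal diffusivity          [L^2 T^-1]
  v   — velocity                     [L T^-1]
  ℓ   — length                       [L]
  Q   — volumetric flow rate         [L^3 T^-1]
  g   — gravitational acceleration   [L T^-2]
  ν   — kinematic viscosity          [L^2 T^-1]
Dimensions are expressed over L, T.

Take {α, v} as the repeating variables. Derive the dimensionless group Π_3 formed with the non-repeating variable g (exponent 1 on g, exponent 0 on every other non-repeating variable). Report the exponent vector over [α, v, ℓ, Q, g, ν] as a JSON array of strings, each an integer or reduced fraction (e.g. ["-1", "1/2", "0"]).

["1", "-3", "0", "0", "1", "0"]

Exponent matrix [L,T] × [α,v,ℓ,Q,g,ν]:
  L: [ 2  1  1  3  1  2]
  T: [-1 -1  0 -1 -2 -1]
Row reduction gives pivot columns α,v; rank = 2
Repeat: α,v; free: ℓ,Q,g,ν
RREF:
  r0: [   1    0    1    2   -1    1]
  r1: [   0    1   -1   -1    3    0]
Fix exponent of g at 1, ℓ at 0, Q at 0, ν at 0; solve each RREF row for its pivot's exponent:
  r0: exp(α) + (-1)·1 = 0 ⇒ exp(α) = 1
  r1: exp(v) + (3)·1 = 0 ⇒ exp(v) = -3
Π_3 = α · v^-3 · g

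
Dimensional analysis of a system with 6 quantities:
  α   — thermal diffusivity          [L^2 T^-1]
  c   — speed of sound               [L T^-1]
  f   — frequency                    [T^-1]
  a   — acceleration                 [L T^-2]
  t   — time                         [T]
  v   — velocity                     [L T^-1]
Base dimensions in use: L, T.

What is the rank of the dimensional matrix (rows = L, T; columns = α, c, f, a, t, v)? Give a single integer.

Dimensional matrix (L×T by α×c×f×a×t×v):
  L: [ 2  1  0  1  0  1]
  T: [-1 -1 -1 -2  1 -1]
RREF → pivots at {α,c} ⇒ r = 2

2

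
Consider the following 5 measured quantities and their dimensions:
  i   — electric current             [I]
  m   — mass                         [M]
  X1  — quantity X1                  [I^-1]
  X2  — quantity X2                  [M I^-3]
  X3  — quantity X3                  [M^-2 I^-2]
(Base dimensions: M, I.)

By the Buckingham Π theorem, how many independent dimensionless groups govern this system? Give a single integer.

Exponent matrix [M,I] × [i,m,X1,X2,X3]:
  M: [ 0  1  0  1 -2]
  I: [ 1  0 -1 -3 -2]
RREF → pivots at {i,m} ⇒ r = 2
5 vars − rank 2 = 3 Π groups

3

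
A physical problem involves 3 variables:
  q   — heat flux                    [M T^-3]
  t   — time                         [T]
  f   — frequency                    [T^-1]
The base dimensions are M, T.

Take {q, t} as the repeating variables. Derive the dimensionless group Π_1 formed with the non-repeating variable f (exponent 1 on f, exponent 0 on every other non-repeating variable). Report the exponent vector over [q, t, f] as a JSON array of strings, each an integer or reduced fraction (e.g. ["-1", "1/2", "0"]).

Write exponents as rows M,T / cols q,t,f:
  M: [ 1  0  0]
  T: [-3  1 -1]
RREF → pivots at {q,t} ⇒ r = 2
Repeat: q,t; free: f
RREF:
  r0: [   1    0    0]
  r1: [   0    1   -1]
Fix exponent of f at 1; solve each RREF row for its pivot's exponent:
  r0: exp(q) + (0)·1 = 0 ⇒ exp(q) = 0
  r1: exp(t) + (-1)·1 = 0 ⇒ exp(t) = 1
Π_1 = t · f

["0", "1", "1"]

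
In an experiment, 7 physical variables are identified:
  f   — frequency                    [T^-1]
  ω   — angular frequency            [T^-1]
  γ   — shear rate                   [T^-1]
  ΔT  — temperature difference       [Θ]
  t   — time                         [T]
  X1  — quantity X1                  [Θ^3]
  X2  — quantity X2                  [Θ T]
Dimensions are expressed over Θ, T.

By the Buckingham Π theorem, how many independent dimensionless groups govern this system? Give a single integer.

Exponent matrix [Θ,T] × [f,ω,γ,ΔT,t,X1,X2]:
  Θ: [ 0  0  0  1  0  3  1]
  T: [-1 -1 -1  0  1  0  1]
Echelon form has 2 nonzero rows (pivots: f,ΔT)
Π count = n − r = 7 − 2 = 5

5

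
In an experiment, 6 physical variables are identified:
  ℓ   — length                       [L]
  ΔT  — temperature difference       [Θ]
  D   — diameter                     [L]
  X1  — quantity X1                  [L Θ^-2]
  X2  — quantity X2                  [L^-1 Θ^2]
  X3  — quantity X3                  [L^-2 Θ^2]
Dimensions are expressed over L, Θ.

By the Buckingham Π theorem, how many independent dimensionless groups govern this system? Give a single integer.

4

Exponent matrix [L,Θ] × [ℓ,ΔT,D,X1,X2,X3]:
  L: [ 1  0  1  1 -1 -2]
  Θ: [ 0  1  0 -2  2  2]
RREF → pivots at {ℓ,ΔT} ⇒ r = 2
Π count = n − r = 6 − 2 = 4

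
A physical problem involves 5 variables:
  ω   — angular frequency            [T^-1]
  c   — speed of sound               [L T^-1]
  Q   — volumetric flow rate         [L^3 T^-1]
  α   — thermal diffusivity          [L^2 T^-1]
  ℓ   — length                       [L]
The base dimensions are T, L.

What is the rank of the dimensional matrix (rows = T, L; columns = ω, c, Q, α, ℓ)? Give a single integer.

Exponent matrix [T,L] × [ω,c,Q,α,ℓ]:
  T: [-1 -1 -1 -1  0]
  L: [ 0  1  3  2  1]
Echelon form has 2 nonzero rows (pivots: ω,c)

2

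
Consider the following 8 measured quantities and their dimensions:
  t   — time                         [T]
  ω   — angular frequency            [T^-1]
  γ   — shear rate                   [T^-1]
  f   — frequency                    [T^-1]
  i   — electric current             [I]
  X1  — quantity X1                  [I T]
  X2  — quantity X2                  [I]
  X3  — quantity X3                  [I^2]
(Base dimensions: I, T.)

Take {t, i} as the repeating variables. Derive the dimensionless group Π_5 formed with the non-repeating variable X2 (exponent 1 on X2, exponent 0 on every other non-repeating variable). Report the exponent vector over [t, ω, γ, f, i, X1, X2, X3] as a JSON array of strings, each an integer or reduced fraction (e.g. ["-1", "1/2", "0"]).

Write exponents as rows I,T / cols t,ω,γ,f,i,X1,X2,X3:
  I: [ 0  0  0  0  1  1  1  2]
  T: [ 1 -1 -1 -1  0  1  0  0]
Row reduction gives pivot columns t,i; rank = 2
Pivot set = {t,i}, free = {ω,γ,f,X1,X2,X3}
RREF:
  r0: [   1   -1   -1   -1    0    1    0    0]
  r1: [   0    0    0    0    1    1    1    2]
Fix exponent of X2 at 1, ω at 0, γ at 0, f at 0, X1 at 0, X3 at 0; solve each RREF row for its pivot's exponent:
  r0: exp(t) + (0)·1 = 0 ⇒ exp(t) = 0
  r1: exp(i) + (1)·1 = 0 ⇒ exp(i) = -1
Π_5 = i^-1 · X2

["0", "0", "0", "0", "-1", "0", "1", "0"]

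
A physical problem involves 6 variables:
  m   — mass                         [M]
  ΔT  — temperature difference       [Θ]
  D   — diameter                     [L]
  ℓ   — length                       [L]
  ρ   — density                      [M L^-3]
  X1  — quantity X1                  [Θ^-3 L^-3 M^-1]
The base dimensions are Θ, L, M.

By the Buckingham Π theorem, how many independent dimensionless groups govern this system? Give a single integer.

3

Dimensional matrix (Θ×L×M by m×ΔT×D×ℓ×ρ×X1):
  Θ: [ 0  1  0  0  0 -3]
  L: [ 0  0  1  1 -3 -3]
  M: [ 1  0  0  0  1 -1]
Echelon form has 3 nonzero rows (pivots: m,ΔT,D)
Π count = n − r = 6 − 3 = 3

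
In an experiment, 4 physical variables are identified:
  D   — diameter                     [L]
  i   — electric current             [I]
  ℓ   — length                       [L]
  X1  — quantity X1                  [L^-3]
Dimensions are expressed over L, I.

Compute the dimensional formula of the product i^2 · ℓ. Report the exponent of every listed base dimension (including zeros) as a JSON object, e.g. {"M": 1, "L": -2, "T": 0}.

{"L": 1, "I": 2}

Exponent matrix [L,I] × [D,i,ℓ,X1]:
  L: [ 1  0  1 -3]
  I: [ 0  1  0  0]
  [L]: (2)·0+(1)·1 = 1
  [I]: (2)·1+(1)·0 = 2
⇒ L I^2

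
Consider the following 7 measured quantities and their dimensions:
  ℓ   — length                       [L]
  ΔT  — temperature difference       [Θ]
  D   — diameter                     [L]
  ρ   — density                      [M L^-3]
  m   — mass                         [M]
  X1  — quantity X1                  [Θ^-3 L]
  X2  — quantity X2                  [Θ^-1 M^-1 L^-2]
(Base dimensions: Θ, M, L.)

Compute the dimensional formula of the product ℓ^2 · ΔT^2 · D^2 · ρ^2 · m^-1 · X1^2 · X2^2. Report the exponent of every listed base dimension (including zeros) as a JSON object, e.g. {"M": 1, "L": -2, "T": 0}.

{"Θ": -6, "M": -1, "L": -4}

Dimensional matrix (Θ×M×L by ℓ×ΔT×D×ρ×m×X1×X2):
  Θ: [ 0  1  0  0  0 -3 -1]
  M: [ 0  0  0  1  1  0 -1]
  L: [ 1  0  1 -3  0  1 -2]
  [Θ]: (2)·0+(2)·1+(2)·0+(2)·0+(-1)·0+(2)·-3+(2)·-1 = -6
  [M]: (2)·0+(2)·0+(2)·0+(2)·1+(-1)·1+(2)·0+(2)·-1 = -1
  [L]: (2)·1+(2)·0+(2)·1+(2)·-3+(-1)·0+(2)·1+(2)·-2 = -4
⇒ Θ^-6 M^-1 L^-4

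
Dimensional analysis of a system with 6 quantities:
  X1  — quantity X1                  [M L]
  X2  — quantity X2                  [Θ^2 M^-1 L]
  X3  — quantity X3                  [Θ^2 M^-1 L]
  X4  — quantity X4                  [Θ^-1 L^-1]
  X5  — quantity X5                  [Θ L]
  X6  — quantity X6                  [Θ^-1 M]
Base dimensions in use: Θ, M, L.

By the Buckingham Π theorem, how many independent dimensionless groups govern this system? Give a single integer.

Exponent matrix [Θ,M,L] × [X1,X2,X3,X4,X5,X6]:
  Θ: [ 0  2  2 -1  1 -1]
  M: [ 1 -1 -1  0  0  1]
  L: [ 1  1  1 -1  1  0]
Row reduction gives pivot columns X1,X2; rank = 2
n=6, r=2 ⇒ 4 dimensionless groups

4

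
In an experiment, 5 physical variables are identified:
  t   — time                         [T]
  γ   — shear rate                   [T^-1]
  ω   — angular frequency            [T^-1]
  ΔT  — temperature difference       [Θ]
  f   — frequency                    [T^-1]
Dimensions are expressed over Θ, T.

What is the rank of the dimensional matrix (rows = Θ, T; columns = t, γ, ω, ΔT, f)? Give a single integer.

2

Dimensional matrix (Θ×T by t×γ×ω×ΔT×f):
  Θ: [ 0  0  0  1  0]
  T: [ 1 -1 -1  0 -1]
Row reduction gives pivot columns t,ΔT; rank = 2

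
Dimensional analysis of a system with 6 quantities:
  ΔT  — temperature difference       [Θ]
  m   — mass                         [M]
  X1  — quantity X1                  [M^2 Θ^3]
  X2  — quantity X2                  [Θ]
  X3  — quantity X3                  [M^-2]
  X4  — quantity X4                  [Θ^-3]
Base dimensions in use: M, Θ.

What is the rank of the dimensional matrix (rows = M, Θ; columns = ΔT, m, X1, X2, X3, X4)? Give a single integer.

Dimensional matrix (M×Θ by ΔT×m×X1×X2×X3×X4):
  M: [ 0  1  2  0 -2  0]
  Θ: [ 1  0  3  1  0 -3]
Echelon form has 2 nonzero rows (pivots: ΔT,m)

2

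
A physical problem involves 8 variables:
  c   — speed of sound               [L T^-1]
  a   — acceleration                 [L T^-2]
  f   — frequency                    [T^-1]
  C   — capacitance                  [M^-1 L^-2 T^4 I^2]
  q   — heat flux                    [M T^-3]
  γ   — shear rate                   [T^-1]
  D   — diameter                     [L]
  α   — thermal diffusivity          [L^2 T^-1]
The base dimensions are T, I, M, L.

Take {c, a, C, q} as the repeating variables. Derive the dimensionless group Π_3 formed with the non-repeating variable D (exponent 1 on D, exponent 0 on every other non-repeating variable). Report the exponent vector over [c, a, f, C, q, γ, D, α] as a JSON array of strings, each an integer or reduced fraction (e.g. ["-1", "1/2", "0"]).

["-2", "1", "0", "0", "0", "0", "1", "0"]

Dimensional matrix (T×I×M×L by c×a×f×C×q×γ×D×α):
  T: [-1 -2 -1  4 -3 -1  0 -1]
  I: [ 0  0  0  2  0  0  0  0]
  M: [ 0  0  0 -1  1  0  0  0]
  L: [ 1  1  0 -2  0  0  1  2]
Row reduction gives pivot columns c,a,C,q; rank = 4
Repeat: c,a,C,q; free: f,γ,D,α
RREF:
  r0: [   1    0   -1    0    0   -1    2    3]
  r1: [   0    1    1    0    0    1   -1   -1]
  r2: [   0    0    0    1    0    0    0    0]
  r3: [   0    0    0    0    1    0    0    0]
Fix exponent of D at 1, f at 0, γ at 0, α at 0; solve each RREF row for its pivot's exponent:
  r0: exp(c) + (2)·1 = 0 ⇒ exp(c) = -2
  r1: exp(a) + (-1)·1 = 0 ⇒ exp(a) = 1
  r2: exp(C) + (0)·1 = 0 ⇒ exp(C) = 0
  r3: exp(q) + (0)·1 = 0 ⇒ exp(q) = 0
Π_3 = c^-2 · a · D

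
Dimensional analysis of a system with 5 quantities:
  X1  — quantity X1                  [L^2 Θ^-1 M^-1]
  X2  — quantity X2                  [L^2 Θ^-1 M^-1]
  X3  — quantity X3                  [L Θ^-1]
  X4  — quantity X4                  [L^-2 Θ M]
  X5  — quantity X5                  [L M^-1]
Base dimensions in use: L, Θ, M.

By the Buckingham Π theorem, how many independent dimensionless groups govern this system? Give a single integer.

3

Exponent matrix [L,Θ,M] × [X1,X2,X3,X4,X5]:
  L: [ 2  2  1 -2  1]
  Θ: [-1 -1 -1  1  0]
  M: [-1 -1  0  1 -1]
RREF → pivots at {X1,X3} ⇒ r = 2
n=5, r=2 ⇒ 3 dimensionless groups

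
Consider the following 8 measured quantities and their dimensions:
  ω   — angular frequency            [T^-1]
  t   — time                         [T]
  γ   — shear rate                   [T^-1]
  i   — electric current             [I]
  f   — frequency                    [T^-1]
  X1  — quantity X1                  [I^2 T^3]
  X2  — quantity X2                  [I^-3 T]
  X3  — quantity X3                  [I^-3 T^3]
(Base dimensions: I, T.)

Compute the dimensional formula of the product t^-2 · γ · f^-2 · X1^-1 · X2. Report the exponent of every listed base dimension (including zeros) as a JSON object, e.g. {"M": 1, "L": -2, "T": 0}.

{"I": -5, "T": -3}

Write exponents as rows I,T / cols ω,t,γ,i,f,X1,X2,X3:
  I: [ 0  0  0  1  0  2 -3 -3]
  T: [-1  1 -1  0 -1  3  1  3]
  [I]: (-2)·0+(1)·0+(-2)·0+(-1)·2+(1)·-3 = -5
  [T]: (-2)·1+(1)·-1+(-2)·-1+(-1)·3+(1)·1 = -3
⇒ I^-5 T^-3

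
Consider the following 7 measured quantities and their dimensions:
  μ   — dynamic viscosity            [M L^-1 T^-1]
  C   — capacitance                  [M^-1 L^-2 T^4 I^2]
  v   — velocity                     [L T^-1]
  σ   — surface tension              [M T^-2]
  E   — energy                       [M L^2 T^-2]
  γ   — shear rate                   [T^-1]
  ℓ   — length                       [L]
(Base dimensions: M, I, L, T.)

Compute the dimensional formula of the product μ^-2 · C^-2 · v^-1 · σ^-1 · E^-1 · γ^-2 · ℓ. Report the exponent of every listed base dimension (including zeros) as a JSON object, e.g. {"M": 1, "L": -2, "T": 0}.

Write exponents as rows M,I,L,T / cols μ,C,v,σ,E,γ,ℓ:
  M: [ 1 -1  0  1  1  0  0]
  I: [ 0  2  0  0  0  0  0]
  L: [-1 -2  1  0  2  0  1]
  T: [-1  4 -1 -2 -2 -1  0]
  [M]: (-2)·1+(-2)·-1+(-1)·0+(-1)·1+(-1)·1+(-2)·0+(1)·0 = -2
  [I]: (-2)·0+(-2)·2+(-1)·0+(-1)·0+(-1)·0+(-2)·0+(1)·0 = -4
  [L]: (-2)·-1+(-2)·-2+(-1)·1+(-1)·0+(-1)·2+(-2)·0+(1)·1 = 4
  [T]: (-2)·-1+(-2)·4+(-1)·-1+(-1)·-2+(-1)·-2+(-2)·-1+(1)·0 = 1
⇒ M^-2 I^-4 L^4 T

{"M": -2, "I": -4, "L": 4, "T": 1}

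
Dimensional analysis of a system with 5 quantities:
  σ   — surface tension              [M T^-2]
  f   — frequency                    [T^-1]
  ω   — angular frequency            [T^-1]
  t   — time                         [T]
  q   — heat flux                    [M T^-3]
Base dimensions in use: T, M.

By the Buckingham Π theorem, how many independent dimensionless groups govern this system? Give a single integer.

Exponent matrix [T,M] × [σ,f,ω,t,q]:
  T: [-2 -1 -1  1 -3]
  M: [ 1  0  0  0  1]
Row reduction gives pivot columns σ,f; rank = 2
n=5, r=2 ⇒ 3 dimensionless groups

3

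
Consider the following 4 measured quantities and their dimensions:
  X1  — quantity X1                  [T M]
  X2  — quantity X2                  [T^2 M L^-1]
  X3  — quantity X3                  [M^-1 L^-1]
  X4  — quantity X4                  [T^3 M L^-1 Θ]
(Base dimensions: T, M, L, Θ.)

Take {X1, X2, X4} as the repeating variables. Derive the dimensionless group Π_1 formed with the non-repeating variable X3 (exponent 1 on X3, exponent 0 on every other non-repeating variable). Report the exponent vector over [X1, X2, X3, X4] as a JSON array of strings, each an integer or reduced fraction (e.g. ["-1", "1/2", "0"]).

["2", "-1", "1", "0"]

Exponent matrix [T,M,L,Θ] × [X1,X2,X3,X4]:
  T: [ 1  2  0  3]
  M: [ 1  1 -1  1]
  L: [ 0 -1 -1 -1]
  Θ: [ 0  0  0  1]
RREF → pivots at {X1,X2,X4} ⇒ r = 3
Repeat: X1,X2,X4; free: X3
RREF:
  r0: [   1    0   -2    0]
  r1: [   0    1    1    0]
  r2: [   0    0    0    1]
  r3: [   0    0    0    0]
Fix exponent of X3 at 1; solve each RREF row for its pivot's exponent:
  r0: exp(X1) + (-2)·1 = 0 ⇒ exp(X1) = 2
  r1: exp(X2) + (1)·1 = 0 ⇒ exp(X2) = -1
  r2: exp(X4) + (0)·1 = 0 ⇒ exp(X4) = 0
Π_1 = X1^2 · X2^-1 · X3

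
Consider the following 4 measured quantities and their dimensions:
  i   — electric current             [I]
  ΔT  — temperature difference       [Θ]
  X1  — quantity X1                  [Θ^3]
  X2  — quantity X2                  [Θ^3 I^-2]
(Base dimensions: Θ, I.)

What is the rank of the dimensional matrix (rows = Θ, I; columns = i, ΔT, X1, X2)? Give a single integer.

2

Write exponents as rows Θ,I / cols i,ΔT,X1,X2:
  Θ: [ 0  1  3  3]
  I: [ 1  0  0 -2]
Row reduction gives pivot columns i,ΔT; rank = 2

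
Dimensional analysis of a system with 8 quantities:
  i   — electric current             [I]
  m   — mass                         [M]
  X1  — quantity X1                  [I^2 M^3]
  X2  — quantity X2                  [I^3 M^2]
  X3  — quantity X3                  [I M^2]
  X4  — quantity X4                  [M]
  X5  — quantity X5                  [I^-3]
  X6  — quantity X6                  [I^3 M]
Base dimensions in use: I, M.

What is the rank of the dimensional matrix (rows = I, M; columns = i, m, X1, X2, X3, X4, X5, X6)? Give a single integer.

2

Write exponents as rows I,M / cols i,m,X1,X2,X3,X4,X5,X6:
  I: [ 1  0  2  3  1  0 -3  3]
  M: [ 0  1  3  2  2  1  0  1]
RREF → pivots at {i,m} ⇒ r = 2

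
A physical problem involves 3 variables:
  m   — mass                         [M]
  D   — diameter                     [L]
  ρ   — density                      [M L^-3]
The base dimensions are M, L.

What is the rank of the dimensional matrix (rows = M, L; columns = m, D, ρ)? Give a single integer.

2

Exponent matrix [M,L] × [m,D,ρ]:
  M: [ 1  0  1]
  L: [ 0  1 -3]
Row reduction gives pivot columns m,D; rank = 2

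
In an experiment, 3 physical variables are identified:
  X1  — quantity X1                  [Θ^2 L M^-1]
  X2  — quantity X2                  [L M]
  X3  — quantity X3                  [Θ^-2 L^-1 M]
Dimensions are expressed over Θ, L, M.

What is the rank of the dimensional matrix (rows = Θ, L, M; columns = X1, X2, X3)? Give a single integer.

Dimensional matrix (Θ×L×M by X1×X2×X3):
  Θ: [ 2  0 -2]
  L: [ 1  1 -1]
  M: [-1  1  1]
Row reduction gives pivot columns X1,X2; rank = 2

2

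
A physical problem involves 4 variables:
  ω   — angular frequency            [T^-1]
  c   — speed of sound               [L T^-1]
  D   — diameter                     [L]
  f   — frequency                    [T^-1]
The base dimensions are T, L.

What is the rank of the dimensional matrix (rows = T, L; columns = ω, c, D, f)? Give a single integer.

2

Dimensional matrix (T×L by ω×c×D×f):
  T: [-1 -1  0 -1]
  L: [ 0  1  1  0]
Row reduction gives pivot columns ω,c; rank = 2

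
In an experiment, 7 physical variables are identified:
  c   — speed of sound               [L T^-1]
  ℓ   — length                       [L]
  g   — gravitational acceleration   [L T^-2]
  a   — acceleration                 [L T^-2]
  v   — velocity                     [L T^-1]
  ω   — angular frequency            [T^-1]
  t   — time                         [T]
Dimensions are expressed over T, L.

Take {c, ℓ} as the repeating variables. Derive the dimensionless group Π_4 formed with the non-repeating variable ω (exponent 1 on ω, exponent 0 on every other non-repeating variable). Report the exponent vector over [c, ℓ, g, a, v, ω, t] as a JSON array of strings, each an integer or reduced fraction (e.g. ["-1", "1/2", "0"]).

Write exponents as rows T,L / cols c,ℓ,g,a,v,ω,t:
  T: [-1  0 -2 -2 -1 -1  1]
  L: [ 1  1  1  1  1  0  0]
RREF → pivots at {c,ℓ} ⇒ r = 2
Repeat: c,ℓ; free: g,a,v,ω,t
RREF:
  r0: [   1    0    2    2    1    1   -1]
  r1: [   0    1   -1   -1    0   -1    1]
Fix exponent of ω at 1, g at 0, a at 0, v at 0, t at 0; solve each RREF row for its pivot's exponent:
  r0: exp(c) + (1)·1 = 0 ⇒ exp(c) = -1
  r1: exp(ℓ) + (-1)·1 = 0 ⇒ exp(ℓ) = 1
Π_4 = c^-1 · ℓ · ω

["-1", "1", "0", "0", "0", "1", "0"]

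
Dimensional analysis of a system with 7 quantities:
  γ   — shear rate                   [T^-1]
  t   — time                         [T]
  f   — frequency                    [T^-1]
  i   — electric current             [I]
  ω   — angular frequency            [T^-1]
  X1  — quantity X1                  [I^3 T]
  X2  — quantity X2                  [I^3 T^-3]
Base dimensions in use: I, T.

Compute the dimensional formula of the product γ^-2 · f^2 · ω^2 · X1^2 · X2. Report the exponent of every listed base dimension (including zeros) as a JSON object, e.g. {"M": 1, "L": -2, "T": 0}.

{"I": 9, "T": -3}

Exponent matrix [I,T] × [γ,t,f,i,ω,X1,X2]:
  I: [ 0  0  0  1  0  3  3]
  T: [-1  1 -1  0 -1  1 -3]
  [I]: (-2)·0+(2)·0+(2)·0+(2)·3+(1)·3 = 9
  [T]: (-2)·-1+(2)·-1+(2)·-1+(2)·1+(1)·-3 = -3
⇒ I^9 T^-3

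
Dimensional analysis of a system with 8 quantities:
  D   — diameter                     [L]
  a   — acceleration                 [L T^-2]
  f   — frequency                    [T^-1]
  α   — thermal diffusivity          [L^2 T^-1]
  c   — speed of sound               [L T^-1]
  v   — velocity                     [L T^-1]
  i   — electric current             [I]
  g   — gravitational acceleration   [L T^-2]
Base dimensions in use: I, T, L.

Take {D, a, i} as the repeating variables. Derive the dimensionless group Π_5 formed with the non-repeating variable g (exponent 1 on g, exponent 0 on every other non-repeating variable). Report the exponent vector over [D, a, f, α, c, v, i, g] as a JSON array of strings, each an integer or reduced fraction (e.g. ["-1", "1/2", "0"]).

Exponent matrix [I,T,L] × [D,a,f,α,c,v,i,g]:
  I: [ 0  0  0  0  0  0  1  0]
  T: [ 0 -2 -1 -1 -1 -1  0 -2]
  L: [ 1  1  0  2  1  1  0  1]
Row reduction gives pivot columns D,a,i; rank = 3
Repeat: D,a,i; free: f,α,c,v,g
RREF:
  r0: [   1    0 -1/2  3/2  1/2  1/2    0    0]
  r1: [   0    1  1/2  1/2  1/2  1/2    0    1]
  r2: [   0    0    0    0    0    0    1    0]
Fix exponent of g at 1, f at 0, α at 0, c at 0, v at 0; solve each RREF row for its pivot's exponent:
  r0: exp(D) + (0)·1 = 0 ⇒ exp(D) = 0
  r1: exp(a) + (1)·1 = 0 ⇒ exp(a) = -1
  r2: exp(i) + (0)·1 = 0 ⇒ exp(i) = 0
Π_5 = a^-1 · g

["0", "-1", "0", "0", "0", "0", "0", "1"]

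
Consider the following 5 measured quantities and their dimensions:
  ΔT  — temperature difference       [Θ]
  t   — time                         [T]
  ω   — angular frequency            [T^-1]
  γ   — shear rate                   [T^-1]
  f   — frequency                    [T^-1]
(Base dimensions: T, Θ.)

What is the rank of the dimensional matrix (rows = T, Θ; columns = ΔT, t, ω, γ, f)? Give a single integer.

2

Dimensional matrix (T×Θ by ΔT×t×ω×γ×f):
  T: [ 0  1 -1 -1 -1]
  Θ: [ 1  0  0  0  0]
Row reduction gives pivot columns ΔT,t; rank = 2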